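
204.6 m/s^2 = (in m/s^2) 204.6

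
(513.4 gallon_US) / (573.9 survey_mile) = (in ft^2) 2.265e-05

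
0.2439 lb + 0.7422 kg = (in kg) 0.8528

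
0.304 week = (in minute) 3064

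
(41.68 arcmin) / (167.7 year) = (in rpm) 2.189e-11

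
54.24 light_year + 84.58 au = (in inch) 2.02e+19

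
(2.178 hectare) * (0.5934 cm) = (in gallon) 3.414e+04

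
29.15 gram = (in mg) 2.915e+04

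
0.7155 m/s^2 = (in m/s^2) 0.7155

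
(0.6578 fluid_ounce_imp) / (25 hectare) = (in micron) 7.476e-05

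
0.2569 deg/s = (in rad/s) 0.004484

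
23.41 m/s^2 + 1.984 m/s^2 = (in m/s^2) 25.39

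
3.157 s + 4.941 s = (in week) 1.339e-05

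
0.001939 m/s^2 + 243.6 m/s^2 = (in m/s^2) 243.6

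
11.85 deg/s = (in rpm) 1.975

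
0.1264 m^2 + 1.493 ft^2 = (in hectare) 2.651e-05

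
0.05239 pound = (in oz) 0.8382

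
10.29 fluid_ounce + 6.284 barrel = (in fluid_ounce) 3.379e+04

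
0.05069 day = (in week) 0.007241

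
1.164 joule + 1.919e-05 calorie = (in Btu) 0.001103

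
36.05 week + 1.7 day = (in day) 254.1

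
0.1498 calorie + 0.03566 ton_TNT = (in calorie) 3.566e+07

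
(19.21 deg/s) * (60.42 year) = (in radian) 6.388e+08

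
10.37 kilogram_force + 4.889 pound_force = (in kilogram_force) 12.59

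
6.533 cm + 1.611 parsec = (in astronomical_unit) 3.323e+05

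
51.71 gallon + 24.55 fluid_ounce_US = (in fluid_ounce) 6643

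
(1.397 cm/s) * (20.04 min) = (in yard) 18.37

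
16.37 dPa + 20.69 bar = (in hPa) 2.069e+04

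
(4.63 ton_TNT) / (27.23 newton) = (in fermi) 7.114e+23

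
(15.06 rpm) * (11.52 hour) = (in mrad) 6.54e+07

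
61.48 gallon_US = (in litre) 232.7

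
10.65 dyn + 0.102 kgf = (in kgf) 0.102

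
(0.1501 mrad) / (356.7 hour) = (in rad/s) 1.169e-10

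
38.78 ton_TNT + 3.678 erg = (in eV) 1.013e+30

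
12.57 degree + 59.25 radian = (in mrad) 5.947e+04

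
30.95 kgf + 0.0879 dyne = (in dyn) 3.035e+07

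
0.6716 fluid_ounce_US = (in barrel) 0.0001249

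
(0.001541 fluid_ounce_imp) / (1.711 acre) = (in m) 6.323e-12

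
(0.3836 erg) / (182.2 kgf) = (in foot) 7.044e-11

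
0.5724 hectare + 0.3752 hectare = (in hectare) 0.9476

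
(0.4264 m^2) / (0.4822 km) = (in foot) 0.002901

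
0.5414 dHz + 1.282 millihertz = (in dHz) 0.5542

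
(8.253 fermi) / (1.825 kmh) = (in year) 5.162e-22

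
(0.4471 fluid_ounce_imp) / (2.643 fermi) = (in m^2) 4.806e+09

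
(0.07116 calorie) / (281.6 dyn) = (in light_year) 1.118e-14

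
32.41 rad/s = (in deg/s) 1857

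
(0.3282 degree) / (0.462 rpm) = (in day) 1.37e-06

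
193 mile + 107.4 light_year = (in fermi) 1.016e+33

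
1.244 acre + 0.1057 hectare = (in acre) 1.505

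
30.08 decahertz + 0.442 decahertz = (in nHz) 3.052e+11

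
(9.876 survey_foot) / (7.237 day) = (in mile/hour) 1.077e-05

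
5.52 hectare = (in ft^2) 5.942e+05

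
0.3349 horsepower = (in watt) 249.7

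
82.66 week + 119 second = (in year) 1.585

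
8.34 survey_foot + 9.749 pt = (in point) 7216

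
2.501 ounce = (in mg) 7.09e+04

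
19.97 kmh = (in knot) 10.78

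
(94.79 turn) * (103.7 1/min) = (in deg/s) 5.898e+04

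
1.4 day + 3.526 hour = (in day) 1.547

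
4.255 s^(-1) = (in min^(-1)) 255.3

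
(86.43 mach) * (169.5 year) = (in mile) 9.775e+10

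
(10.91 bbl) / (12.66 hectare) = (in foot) 4.495e-05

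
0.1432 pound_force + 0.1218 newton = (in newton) 0.7588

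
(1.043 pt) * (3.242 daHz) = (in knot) 0.02319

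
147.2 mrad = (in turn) 0.02343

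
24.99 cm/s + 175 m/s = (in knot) 340.7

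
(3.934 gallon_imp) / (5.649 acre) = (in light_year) 8.269e-23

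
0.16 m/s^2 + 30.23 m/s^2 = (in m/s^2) 30.39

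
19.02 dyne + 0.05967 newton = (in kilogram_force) 0.006104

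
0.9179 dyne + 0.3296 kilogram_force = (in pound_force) 0.7266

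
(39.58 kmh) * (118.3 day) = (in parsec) 3.642e-09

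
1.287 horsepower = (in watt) 959.7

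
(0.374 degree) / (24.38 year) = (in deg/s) 4.864e-10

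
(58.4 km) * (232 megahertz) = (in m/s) 1.355e+13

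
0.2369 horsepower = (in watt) 176.7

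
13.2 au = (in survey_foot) 6.479e+12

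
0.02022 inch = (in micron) 513.6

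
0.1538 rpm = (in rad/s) 0.01611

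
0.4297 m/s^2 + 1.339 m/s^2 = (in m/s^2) 1.769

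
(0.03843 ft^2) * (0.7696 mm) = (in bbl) 1.728e-05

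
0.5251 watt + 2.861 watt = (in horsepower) 0.004541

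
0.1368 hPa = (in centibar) 0.01368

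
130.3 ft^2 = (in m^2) 12.11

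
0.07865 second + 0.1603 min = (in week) 1.603e-05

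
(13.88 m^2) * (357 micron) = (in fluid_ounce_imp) 174.4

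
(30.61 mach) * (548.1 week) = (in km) 3.455e+09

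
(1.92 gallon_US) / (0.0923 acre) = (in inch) 0.0007661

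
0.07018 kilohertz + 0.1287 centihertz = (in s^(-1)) 70.18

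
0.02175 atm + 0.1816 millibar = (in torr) 16.67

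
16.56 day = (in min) 2.385e+04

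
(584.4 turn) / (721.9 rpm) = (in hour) 0.01349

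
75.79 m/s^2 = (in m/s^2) 75.79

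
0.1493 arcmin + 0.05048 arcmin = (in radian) 5.811e-05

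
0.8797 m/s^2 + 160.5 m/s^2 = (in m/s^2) 161.4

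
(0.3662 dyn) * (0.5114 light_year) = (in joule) 1.772e+10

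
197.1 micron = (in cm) 0.01971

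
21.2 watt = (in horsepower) 0.02843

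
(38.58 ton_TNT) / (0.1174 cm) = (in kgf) 1.402e+13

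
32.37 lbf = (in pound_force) 32.37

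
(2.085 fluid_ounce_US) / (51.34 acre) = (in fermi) 2.968e+05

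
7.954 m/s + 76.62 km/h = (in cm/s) 2924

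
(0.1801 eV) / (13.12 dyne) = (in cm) 2.199e-14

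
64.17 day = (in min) 9.24e+04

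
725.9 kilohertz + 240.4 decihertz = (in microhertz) 7.259e+11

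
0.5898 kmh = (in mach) 0.0004812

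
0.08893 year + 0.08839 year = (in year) 0.1773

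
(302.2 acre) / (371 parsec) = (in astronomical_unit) 7.141e-25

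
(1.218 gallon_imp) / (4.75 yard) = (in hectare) 1.275e-07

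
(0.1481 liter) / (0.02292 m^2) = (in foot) 0.0212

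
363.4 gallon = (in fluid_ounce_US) 4.652e+04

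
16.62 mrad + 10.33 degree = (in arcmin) 676.9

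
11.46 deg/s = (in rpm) 1.91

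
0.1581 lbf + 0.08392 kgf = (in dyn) 1.526e+05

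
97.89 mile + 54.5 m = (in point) 4.467e+08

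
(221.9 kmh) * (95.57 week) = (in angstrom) 3.563e+19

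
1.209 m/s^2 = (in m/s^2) 1.209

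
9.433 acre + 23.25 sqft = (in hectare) 3.818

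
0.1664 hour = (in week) 0.0009905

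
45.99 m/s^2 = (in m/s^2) 45.99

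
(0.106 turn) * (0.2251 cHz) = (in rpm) 0.01432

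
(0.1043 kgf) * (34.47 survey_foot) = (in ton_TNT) 2.568e-09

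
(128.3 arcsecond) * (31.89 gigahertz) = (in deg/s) 1.137e+09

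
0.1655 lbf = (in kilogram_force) 0.07507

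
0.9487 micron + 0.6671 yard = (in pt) 1729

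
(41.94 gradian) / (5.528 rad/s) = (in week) 1.97e-07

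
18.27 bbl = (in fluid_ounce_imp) 1.022e+05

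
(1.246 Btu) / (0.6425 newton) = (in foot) 6713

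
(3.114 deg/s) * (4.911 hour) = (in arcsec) 1.982e+08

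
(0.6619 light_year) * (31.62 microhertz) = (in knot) 3.849e+11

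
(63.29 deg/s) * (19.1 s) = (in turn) 3.358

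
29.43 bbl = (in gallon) 1236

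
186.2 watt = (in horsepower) 0.2497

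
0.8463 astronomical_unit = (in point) 3.589e+14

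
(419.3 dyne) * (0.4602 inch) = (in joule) 4.901e-05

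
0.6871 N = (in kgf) 0.07006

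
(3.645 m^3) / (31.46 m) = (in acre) 2.863e-05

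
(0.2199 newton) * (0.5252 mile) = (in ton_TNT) 4.442e-08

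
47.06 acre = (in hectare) 19.04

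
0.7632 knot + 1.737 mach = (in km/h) 2131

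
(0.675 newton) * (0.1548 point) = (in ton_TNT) 8.81e-15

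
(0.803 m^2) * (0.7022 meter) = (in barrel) 3.547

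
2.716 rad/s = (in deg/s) 155.6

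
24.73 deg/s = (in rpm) 4.122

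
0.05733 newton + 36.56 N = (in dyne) 3.662e+06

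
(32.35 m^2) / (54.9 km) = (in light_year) 6.228e-20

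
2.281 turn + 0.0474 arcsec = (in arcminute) 4.927e+04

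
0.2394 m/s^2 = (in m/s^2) 0.2394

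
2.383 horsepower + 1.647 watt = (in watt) 1779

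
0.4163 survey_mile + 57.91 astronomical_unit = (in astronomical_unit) 57.91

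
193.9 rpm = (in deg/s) 1163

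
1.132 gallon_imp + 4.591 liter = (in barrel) 0.06124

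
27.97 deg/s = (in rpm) 4.662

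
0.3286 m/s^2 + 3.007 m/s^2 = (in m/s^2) 3.336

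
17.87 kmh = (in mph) 11.1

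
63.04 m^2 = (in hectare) 0.006304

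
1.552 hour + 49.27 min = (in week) 0.01413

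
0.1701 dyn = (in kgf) 1.735e-07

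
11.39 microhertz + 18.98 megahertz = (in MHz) 18.98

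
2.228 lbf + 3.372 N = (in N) 13.28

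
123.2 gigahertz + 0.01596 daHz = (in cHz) 1.232e+13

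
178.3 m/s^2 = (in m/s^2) 178.3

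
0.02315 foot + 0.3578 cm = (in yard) 0.01163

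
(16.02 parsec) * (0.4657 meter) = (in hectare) 2.302e+13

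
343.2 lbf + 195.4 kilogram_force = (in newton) 3443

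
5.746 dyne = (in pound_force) 1.292e-05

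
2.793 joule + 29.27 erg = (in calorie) 0.6675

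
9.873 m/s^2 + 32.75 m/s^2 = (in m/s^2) 42.62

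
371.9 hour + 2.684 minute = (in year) 0.04246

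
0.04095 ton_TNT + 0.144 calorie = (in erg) 1.713e+15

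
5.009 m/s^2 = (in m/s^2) 5.009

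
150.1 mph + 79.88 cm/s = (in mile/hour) 151.9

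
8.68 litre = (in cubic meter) 0.00868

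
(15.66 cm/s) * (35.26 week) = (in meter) 3.34e+06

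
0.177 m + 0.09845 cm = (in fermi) 1.78e+14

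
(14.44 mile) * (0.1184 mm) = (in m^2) 2.751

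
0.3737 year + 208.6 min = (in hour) 3277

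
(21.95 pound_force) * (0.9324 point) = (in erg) 3.212e+05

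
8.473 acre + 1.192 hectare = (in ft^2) 4.974e+05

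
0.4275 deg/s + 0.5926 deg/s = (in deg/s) 1.02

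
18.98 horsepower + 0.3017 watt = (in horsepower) 18.98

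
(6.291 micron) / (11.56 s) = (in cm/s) 5.442e-05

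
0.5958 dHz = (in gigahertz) 5.958e-11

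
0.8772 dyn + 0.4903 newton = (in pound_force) 0.1102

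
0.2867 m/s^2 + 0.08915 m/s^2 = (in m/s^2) 0.3759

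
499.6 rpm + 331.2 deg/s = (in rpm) 554.8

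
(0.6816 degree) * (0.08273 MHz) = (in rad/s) 984.2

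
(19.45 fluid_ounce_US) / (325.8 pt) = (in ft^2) 0.05387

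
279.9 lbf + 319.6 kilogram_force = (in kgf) 446.6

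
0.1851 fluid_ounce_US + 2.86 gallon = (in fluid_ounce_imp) 381.2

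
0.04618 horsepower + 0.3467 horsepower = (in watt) 293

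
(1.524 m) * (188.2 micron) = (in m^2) 0.0002868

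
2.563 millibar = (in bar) 0.002563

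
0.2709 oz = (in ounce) 0.2709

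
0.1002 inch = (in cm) 0.2545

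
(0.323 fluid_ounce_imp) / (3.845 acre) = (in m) 5.898e-10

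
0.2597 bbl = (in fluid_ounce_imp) 1453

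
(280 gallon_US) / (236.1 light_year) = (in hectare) 4.745e-23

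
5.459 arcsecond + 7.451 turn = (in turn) 7.451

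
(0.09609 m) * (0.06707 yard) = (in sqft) 0.06343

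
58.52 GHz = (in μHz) 5.852e+16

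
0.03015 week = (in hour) 5.065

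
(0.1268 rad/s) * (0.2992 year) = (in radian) 1.196e+06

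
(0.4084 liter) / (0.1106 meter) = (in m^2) 0.003693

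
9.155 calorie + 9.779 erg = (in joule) 38.3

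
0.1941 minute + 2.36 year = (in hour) 2.067e+04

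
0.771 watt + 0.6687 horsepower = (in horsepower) 0.6697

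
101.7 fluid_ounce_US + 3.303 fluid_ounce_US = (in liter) 3.105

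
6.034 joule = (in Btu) 0.005719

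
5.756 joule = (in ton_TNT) 1.376e-09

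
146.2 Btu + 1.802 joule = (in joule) 1.543e+05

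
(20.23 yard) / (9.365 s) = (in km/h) 7.111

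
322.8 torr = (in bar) 0.4304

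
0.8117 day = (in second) 7.013e+04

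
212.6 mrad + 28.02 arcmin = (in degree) 12.65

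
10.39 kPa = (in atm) 0.1025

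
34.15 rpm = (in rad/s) 3.576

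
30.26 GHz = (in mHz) 3.026e+13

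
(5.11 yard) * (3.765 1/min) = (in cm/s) 29.32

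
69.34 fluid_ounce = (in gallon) 0.5417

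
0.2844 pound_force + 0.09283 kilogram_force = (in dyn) 2.175e+05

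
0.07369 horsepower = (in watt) 54.95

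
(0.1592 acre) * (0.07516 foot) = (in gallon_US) 3899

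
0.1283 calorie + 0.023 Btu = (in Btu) 0.02351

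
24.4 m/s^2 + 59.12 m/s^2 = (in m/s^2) 83.52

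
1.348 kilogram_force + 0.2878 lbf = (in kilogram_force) 1.479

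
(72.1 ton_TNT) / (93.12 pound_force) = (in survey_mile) 4.525e+05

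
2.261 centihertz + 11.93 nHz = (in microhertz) 2.261e+04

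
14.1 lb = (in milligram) 6.396e+06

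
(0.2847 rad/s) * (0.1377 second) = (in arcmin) 134.8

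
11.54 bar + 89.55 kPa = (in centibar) 1244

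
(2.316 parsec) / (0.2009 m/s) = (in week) 5.882e+11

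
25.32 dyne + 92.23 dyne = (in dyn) 117.5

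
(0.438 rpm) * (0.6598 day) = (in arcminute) 8.989e+06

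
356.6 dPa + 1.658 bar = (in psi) 24.05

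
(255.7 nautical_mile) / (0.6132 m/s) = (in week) 1.277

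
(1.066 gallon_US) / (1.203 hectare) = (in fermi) 3.354e+08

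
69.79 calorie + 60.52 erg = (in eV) 1.823e+21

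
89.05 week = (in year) 1.708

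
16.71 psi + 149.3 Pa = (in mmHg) 865.3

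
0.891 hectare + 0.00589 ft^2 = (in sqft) 9.591e+04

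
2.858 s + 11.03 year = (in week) 575.1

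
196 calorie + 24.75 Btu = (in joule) 2.693e+04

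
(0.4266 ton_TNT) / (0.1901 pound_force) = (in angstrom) 2.111e+19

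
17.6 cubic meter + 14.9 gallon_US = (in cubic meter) 17.66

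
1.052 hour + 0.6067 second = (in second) 3788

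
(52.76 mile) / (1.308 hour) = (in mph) 40.34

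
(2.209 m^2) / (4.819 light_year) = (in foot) 1.59e-16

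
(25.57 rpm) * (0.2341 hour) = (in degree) 1.293e+05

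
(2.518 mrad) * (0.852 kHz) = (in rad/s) 2.145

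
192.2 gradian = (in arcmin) 1.038e+04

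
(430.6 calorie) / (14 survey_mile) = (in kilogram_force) 0.008154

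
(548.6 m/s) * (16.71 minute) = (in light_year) 5.814e-11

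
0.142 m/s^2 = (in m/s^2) 0.142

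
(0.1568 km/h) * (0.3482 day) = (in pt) 3.714e+06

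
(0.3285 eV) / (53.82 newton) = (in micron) 9.779e-16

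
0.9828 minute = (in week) 9.75e-05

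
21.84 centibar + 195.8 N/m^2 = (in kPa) 22.04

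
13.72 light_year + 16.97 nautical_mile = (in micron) 1.298e+23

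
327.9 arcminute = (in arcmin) 327.9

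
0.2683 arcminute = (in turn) 1.242e-05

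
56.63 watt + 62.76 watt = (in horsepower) 0.1601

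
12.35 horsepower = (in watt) 9209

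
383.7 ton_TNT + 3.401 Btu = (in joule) 1.605e+12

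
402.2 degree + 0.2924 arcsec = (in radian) 7.02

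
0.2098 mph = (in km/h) 0.3376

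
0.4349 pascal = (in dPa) 4.349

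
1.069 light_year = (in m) 1.011e+16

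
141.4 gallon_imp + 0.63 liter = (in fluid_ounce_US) 2.176e+04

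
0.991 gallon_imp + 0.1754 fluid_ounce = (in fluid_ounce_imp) 158.7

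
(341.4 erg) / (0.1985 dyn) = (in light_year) 1.818e-15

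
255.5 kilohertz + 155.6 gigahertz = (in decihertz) 1.556e+12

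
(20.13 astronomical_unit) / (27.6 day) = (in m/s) 1.263e+06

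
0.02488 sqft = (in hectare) 2.311e-07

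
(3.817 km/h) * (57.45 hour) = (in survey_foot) 7.194e+05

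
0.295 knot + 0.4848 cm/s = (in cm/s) 15.66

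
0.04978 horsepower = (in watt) 37.12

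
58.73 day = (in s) 5.074e+06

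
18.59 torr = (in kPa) 2.478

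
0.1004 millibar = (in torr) 0.07531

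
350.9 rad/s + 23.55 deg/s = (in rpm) 3355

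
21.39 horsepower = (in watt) 1.595e+04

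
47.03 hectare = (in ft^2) 5.062e+06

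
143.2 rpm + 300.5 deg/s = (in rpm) 193.3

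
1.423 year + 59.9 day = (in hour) 1.39e+04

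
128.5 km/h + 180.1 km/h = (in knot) 166.6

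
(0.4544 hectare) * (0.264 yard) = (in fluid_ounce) 3.709e+07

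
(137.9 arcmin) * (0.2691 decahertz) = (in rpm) 1.031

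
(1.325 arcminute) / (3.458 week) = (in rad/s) 1.843e-10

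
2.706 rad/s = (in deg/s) 155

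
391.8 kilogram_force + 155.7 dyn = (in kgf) 391.8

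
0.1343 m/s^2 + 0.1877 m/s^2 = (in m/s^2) 0.322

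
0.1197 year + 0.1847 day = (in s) 3.791e+06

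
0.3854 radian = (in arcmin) 1325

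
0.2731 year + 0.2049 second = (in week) 14.24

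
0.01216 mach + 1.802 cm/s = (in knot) 8.083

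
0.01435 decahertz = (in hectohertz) 0.001435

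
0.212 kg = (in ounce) 7.478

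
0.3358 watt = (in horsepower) 0.0004503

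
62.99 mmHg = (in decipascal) 8.398e+04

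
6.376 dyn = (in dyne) 6.376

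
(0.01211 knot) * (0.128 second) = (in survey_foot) 0.002616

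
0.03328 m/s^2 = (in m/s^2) 0.03328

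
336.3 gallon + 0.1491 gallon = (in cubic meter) 1.274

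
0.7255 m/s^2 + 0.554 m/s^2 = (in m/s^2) 1.28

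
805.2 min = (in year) 0.001532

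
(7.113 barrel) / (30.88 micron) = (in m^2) 3.662e+04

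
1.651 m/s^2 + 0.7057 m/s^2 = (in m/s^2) 2.357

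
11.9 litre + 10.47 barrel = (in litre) 1676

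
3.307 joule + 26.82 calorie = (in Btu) 0.1095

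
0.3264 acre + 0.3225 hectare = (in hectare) 0.4546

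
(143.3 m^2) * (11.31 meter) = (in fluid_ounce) 5.48e+07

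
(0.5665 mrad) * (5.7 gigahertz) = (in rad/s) 3.229e+06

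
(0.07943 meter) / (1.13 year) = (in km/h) 8.024e-09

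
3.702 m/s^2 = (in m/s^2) 3.702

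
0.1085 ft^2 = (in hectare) 1.008e-06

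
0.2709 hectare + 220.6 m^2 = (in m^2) 2930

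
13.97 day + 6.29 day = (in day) 20.26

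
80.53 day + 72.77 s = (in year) 0.2206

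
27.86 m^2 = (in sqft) 299.9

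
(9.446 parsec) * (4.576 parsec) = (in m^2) 4.116e+34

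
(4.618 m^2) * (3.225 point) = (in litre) 5.254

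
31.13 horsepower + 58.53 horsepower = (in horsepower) 89.66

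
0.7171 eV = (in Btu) 1.089e-22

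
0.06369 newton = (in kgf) 0.006495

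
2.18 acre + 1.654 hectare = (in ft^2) 2.73e+05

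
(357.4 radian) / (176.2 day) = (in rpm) 0.0002242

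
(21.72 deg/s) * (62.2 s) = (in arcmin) 8.106e+04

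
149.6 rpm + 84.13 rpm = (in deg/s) 1402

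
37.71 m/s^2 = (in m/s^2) 37.71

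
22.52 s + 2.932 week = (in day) 20.52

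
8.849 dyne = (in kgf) 9.023e-06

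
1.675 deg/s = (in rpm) 0.2792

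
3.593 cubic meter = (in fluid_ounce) 1.215e+05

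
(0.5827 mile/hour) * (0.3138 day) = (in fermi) 7.062e+18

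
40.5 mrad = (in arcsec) 8354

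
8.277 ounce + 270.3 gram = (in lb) 1.113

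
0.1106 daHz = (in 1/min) 66.36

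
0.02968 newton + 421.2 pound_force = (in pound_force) 421.2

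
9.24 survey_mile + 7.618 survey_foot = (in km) 14.87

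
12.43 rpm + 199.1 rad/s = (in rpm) 1914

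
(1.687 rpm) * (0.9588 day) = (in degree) 8.385e+05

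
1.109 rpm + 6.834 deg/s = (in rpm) 2.248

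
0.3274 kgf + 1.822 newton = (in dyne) 5.033e+05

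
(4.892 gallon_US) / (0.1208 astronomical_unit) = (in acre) 2.532e-16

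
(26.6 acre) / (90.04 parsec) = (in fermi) 38.74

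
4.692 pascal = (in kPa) 0.004692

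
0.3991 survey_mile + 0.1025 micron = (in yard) 702.4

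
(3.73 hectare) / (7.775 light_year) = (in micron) 5.071e-07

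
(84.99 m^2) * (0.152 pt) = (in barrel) 0.02866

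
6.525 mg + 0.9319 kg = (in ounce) 32.87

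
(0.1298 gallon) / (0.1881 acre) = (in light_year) 6.823e-23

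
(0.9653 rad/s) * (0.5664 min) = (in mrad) 3.28e+04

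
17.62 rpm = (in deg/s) 105.7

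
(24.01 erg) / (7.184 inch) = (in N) 1.316e-05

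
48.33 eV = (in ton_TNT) 1.851e-27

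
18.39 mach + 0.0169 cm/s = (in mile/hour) 1.401e+04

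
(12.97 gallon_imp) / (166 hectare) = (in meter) 3.552e-08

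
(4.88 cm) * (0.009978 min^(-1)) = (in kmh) 2.922e-05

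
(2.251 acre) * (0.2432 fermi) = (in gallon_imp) 4.873e-10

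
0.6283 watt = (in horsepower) 0.0008426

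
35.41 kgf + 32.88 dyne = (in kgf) 35.41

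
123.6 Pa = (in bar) 0.001236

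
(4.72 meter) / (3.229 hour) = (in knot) 0.0007893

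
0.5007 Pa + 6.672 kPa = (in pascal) 6673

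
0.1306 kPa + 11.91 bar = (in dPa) 1.191e+07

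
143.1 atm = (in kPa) 1.45e+04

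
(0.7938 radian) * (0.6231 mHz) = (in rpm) 0.004723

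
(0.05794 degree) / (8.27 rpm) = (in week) 1.931e-09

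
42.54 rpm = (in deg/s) 255.2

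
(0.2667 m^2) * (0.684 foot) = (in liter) 55.6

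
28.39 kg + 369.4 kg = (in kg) 397.8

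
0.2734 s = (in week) 4.521e-07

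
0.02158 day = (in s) 1865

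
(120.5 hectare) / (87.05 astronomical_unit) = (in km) 9.253e-11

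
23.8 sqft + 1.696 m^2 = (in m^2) 3.907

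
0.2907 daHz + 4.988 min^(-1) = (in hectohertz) 0.0299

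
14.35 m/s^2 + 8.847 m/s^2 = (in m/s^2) 23.2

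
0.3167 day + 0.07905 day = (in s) 3.419e+04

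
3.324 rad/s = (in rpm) 31.74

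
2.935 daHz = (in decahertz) 2.935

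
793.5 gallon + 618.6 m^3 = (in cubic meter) 621.6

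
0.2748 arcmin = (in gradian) 0.005089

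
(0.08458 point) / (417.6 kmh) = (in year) 8.157e-15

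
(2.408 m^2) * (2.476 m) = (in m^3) 5.962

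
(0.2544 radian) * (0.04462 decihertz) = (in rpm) 0.01084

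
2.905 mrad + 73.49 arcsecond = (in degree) 0.1869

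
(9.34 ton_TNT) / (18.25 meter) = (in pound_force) 4.814e+08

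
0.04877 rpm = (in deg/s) 0.2926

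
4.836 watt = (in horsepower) 0.006485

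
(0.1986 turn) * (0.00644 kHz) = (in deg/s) 460.4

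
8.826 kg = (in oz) 311.3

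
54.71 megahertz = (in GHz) 0.05471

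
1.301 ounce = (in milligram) 3.688e+04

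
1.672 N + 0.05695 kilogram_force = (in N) 2.23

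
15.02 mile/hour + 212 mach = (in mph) 1.615e+05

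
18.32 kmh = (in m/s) 5.089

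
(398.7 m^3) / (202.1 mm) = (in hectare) 0.1973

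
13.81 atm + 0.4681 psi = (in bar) 14.03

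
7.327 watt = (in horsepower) 0.009826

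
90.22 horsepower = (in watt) 6.728e+04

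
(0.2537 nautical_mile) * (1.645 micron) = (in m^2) 0.0007729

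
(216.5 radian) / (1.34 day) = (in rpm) 0.01786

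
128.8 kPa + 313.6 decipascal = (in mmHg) 966.3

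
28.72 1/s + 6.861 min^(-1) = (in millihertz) 2.883e+04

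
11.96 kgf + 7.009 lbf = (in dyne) 1.485e+07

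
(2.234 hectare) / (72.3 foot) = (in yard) 1109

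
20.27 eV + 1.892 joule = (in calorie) 0.4522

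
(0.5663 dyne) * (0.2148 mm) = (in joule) 1.216e-09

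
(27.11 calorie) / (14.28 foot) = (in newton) 26.06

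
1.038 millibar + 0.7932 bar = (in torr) 595.7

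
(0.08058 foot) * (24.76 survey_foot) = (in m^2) 0.1854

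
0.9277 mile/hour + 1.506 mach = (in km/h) 1848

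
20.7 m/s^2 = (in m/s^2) 20.7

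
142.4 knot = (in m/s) 73.26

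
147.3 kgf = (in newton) 1445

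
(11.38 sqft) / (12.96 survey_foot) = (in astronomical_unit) 1.789e-12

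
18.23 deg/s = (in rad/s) 0.3182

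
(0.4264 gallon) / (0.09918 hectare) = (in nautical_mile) 8.787e-10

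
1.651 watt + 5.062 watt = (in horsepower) 0.009002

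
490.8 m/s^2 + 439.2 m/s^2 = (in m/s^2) 930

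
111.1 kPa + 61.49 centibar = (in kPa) 172.6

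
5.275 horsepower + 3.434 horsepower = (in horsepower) 8.709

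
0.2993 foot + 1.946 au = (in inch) 1.146e+13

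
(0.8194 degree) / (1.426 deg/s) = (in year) 1.822e-08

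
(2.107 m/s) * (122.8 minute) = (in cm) 1.552e+06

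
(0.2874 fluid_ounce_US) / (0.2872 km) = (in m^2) 2.959e-08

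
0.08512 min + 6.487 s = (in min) 0.1932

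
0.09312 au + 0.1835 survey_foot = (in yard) 1.523e+10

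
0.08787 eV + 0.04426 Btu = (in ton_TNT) 1.116e-08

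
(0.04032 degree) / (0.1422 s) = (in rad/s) 0.004949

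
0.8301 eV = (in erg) 1.33e-12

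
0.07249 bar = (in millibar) 72.49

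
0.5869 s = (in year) 1.861e-08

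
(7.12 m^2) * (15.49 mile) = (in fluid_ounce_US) 6.002e+09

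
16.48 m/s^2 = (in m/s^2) 16.48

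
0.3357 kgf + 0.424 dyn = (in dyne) 3.292e+05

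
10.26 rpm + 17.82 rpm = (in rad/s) 2.941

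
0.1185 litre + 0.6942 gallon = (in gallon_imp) 0.6041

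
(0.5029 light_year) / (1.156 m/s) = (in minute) 6.86e+13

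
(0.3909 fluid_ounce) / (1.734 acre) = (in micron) 0.001647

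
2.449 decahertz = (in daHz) 2.449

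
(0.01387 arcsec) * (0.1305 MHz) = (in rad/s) 0.008775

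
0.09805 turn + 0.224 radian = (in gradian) 53.48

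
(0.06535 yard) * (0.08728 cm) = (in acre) 1.289e-08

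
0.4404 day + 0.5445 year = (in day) 199.2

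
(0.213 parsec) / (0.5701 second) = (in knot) 2.241e+16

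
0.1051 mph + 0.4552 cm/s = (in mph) 0.1153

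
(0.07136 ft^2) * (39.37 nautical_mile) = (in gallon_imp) 1.063e+05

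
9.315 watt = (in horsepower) 0.01249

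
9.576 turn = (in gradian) 3830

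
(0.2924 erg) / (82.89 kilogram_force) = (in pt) 1.02e-07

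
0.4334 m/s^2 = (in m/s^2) 0.4334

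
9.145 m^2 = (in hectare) 0.0009145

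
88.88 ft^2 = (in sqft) 88.88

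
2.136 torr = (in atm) 0.002811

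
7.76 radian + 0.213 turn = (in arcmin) 3.128e+04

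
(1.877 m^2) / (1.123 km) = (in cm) 0.1671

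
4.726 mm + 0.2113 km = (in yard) 231.1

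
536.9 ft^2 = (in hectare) 0.004988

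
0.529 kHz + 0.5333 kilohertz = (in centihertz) 1.062e+05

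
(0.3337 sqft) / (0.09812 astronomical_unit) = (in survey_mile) 1.312e-15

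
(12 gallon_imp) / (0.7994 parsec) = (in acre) 5.465e-22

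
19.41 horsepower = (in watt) 1.447e+04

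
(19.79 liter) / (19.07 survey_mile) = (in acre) 1.593e-10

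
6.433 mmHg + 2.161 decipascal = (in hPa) 8.579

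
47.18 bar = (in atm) 46.56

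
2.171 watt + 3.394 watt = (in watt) 5.565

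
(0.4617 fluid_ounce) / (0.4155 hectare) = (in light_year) 3.474e-25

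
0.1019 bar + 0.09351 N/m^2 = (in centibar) 10.19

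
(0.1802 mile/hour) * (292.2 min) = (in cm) 1.412e+05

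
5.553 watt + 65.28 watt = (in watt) 70.83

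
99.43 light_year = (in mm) 9.407e+20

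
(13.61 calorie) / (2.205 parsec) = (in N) 8.369e-16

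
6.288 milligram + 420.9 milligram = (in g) 0.4272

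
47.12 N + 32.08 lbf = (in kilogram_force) 19.36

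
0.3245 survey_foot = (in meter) 0.09891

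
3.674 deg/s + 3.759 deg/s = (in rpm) 1.239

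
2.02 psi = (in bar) 0.1393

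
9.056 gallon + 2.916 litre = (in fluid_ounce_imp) 1309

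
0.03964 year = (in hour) 347.2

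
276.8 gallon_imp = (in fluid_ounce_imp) 4.429e+04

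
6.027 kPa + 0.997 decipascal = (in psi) 0.8742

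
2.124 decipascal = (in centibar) 0.0002124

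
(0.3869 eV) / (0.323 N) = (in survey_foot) 6.296e-19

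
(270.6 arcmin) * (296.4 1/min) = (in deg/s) 22.28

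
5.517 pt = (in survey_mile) 1.209e-06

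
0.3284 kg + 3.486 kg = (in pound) 8.409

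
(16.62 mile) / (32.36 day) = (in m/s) 0.009567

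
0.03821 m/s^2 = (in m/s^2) 0.03821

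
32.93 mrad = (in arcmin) 113.2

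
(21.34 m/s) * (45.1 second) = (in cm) 9.624e+04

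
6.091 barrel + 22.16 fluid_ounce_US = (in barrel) 6.095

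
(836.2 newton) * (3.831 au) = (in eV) 2.991e+33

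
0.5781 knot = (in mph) 0.6653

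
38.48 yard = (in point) 9.974e+04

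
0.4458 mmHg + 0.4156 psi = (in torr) 21.94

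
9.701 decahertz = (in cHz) 9701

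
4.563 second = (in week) 7.545e-06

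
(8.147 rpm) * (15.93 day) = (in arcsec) 2.422e+11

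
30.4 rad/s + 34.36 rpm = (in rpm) 324.7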